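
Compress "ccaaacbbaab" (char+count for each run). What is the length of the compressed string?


Input: ccaaacbbaab
Runs:
  'c' x 2 => "c2"
  'a' x 3 => "a3"
  'c' x 1 => "c1"
  'b' x 2 => "b2"
  'a' x 2 => "a2"
  'b' x 1 => "b1"
Compressed: "c2a3c1b2a2b1"
Compressed length: 12

12


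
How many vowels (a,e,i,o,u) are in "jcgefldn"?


Input: jcgefldn
Checking each character:
  'j' at position 0: consonant
  'c' at position 1: consonant
  'g' at position 2: consonant
  'e' at position 3: vowel (running total: 1)
  'f' at position 4: consonant
  'l' at position 5: consonant
  'd' at position 6: consonant
  'n' at position 7: consonant
Total vowels: 1

1


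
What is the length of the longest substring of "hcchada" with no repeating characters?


Input: "hcchada"
Sliding window (track last position of each char):
  Position 0 ('h'): window [0,0] length 1 -- new best
  Position 1 ('c'): window [0,1] length 2 -- new best
  Position 2 ('c'): repeat (last at 1), move window start to 2
  Position 2 ('c'): window [2,2] length 1
  Position 3 ('h'): window [2,3] length 2
  Position 4 ('a'): window [2,4] length 3 -- new best
  Position 5 ('d'): window [2,5] length 4 -- new best
  Position 6 ('a'): repeat (last at 4), move window start to 5
  Position 6 ('a'): window [5,6] length 2
Longest substring with no repeats: "chad" with length 4

4


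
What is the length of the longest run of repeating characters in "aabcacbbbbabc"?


Input: "aabcacbbbbabc"
Scanning for longest run:
  Position 1 ('a'): continues run of 'a', length=2
  Position 2 ('b'): new char, reset run to 1
  Position 3 ('c'): new char, reset run to 1
  Position 4 ('a'): new char, reset run to 1
  Position 5 ('c'): new char, reset run to 1
  Position 6 ('b'): new char, reset run to 1
  Position 7 ('b'): continues run of 'b', length=2
  Position 8 ('b'): continues run of 'b', length=3
  Position 9 ('b'): continues run of 'b', length=4
  Position 10 ('a'): new char, reset run to 1
  Position 11 ('b'): new char, reset run to 1
  Position 12 ('c'): new char, reset run to 1
Longest run: 'b' with length 4

4


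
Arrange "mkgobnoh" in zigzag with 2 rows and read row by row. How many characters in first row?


Zigzag "mkgobnoh" into 2 rows:
Placing characters:
  'm' => row 0
  'k' => row 1
  'g' => row 0
  'o' => row 1
  'b' => row 0
  'n' => row 1
  'o' => row 0
  'h' => row 1
Rows:
  Row 0: "mgbo"
  Row 1: "konh"
First row length: 4

4


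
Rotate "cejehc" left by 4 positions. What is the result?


Input: "cejehc", rotate left by 4
First 4 characters: "ceje"
Remaining characters: "hc"
Concatenate remaining + first: "hc" + "ceje" = "hcceje"

hcceje


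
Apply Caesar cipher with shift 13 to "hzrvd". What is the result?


Caesar cipher: shift "hzrvd" by 13
  'h' (pos 7) + 13 = pos 20 = 'u'
  'z' (pos 25) + 13 = pos 12 = 'm'
  'r' (pos 17) + 13 = pos 4 = 'e'
  'v' (pos 21) + 13 = pos 8 = 'i'
  'd' (pos 3) + 13 = pos 16 = 'q'
Result: umeiq

umeiq


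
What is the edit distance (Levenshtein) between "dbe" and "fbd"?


Computing edit distance: "dbe" -> "fbd"
DP table:
           f    b    d
      0    1    2    3
  d   1    1    2    2
  b   2    2    1    2
  e   3    3    2    2
Edit distance = dp[3][3] = 2

2


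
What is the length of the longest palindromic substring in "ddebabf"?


Input: "ddebabf"
Checking substrings for palindromes:
  [3:6] "bab" (len 3) => palindrome
  [0:2] "dd" (len 2) => palindrome
Longest palindromic substring: "bab" with length 3

3


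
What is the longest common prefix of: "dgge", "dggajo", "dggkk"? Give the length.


Words: dgge, dggajo, dggkk
  Position 0: all 'd' => match
  Position 1: all 'g' => match
  Position 2: all 'g' => match
  Position 3: ('e', 'a', 'k') => mismatch, stop
LCP = "dgg" (length 3)

3


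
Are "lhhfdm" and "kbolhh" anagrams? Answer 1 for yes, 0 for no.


Strings: "lhhfdm", "kbolhh"
Sorted first:  dfhhlm
Sorted second: bhhklo
Differ at position 0: 'd' vs 'b' => not anagrams

0


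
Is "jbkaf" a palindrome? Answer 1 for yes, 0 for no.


Input: jbkaf
Reversed: fakbj
  Compare pos 0 ('j') with pos 4 ('f'): MISMATCH
  Compare pos 1 ('b') with pos 3 ('a'): MISMATCH
Result: not a palindrome

0


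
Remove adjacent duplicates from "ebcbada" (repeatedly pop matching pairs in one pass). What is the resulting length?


Input: ebcbada
Stack-based adjacent duplicate removal:
  Read 'e': push. Stack: e
  Read 'b': push. Stack: eb
  Read 'c': push. Stack: ebc
  Read 'b': push. Stack: ebcb
  Read 'a': push. Stack: ebcba
  Read 'd': push. Stack: ebcbad
  Read 'a': push. Stack: ebcbada
Final stack: "ebcbada" (length 7)

7


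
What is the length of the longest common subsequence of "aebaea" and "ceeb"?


LCS of "aebaea" and "ceeb"
DP table:
           c    e    e    b
      0    0    0    0    0
  a   0    0    0    0    0
  e   0    0    1    1    1
  b   0    0    1    1    2
  a   0    0    1    1    2
  e   0    0    1    2    2
  a   0    0    1    2    2
LCS length = dp[6][4] = 2

2


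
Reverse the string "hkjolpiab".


Input: hkjolpiab
Reading characters right to left:
  Position 8: 'b'
  Position 7: 'a'
  Position 6: 'i'
  Position 5: 'p'
  Position 4: 'l'
  Position 3: 'o'
  Position 2: 'j'
  Position 1: 'k'
  Position 0: 'h'
Reversed: baiplojkh

baiplojkh


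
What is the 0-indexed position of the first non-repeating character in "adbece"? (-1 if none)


Input: adbece
Character frequencies:
  'a': 1
  'b': 1
  'c': 1
  'd': 1
  'e': 2
Scanning left to right for freq == 1:
  Position 0 ('a'): unique! => answer = 0

0


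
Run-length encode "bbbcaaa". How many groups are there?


Input: bbbcaaa
Scanning for consecutive runs:
  Group 1: 'b' x 3 (positions 0-2)
  Group 2: 'c' x 1 (positions 3-3)
  Group 3: 'a' x 3 (positions 4-6)
Total groups: 3

3


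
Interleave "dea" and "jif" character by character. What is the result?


Interleaving "dea" and "jif":
  Position 0: 'd' from first, 'j' from second => "dj"
  Position 1: 'e' from first, 'i' from second => "ei"
  Position 2: 'a' from first, 'f' from second => "af"
Result: djeiaf

djeiaf


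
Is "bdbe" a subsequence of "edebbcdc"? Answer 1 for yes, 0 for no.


Check if "bdbe" is a subsequence of "edebbcdc"
Greedy scan:
  Position 0 ('e'): no match needed
  Position 1 ('d'): no match needed
  Position 2 ('e'): no match needed
  Position 3 ('b'): matches sub[0] = 'b'
  Position 4 ('b'): no match needed
  Position 5 ('c'): no match needed
  Position 6 ('d'): matches sub[1] = 'd'
  Position 7 ('c'): no match needed
Only matched 2/4 characters => not a subsequence

0


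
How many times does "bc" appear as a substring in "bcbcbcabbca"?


Searching for "bc" in "bcbcbcabbca"
Scanning each position:
  Position 0: "bc" => MATCH
  Position 1: "cb" => no
  Position 2: "bc" => MATCH
  Position 3: "cb" => no
  Position 4: "bc" => MATCH
  Position 5: "ca" => no
  Position 6: "ab" => no
  Position 7: "bb" => no
  Position 8: "bc" => MATCH
  Position 9: "ca" => no
Total occurrences: 4

4


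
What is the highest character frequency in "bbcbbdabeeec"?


Input: bbcbbdabeeec
Character counts:
  'a': 1
  'b': 5
  'c': 2
  'd': 1
  'e': 3
Maximum frequency: 5

5


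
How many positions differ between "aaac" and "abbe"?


Comparing "aaac" and "abbe" position by position:
  Position 0: 'a' vs 'a' => same
  Position 1: 'a' vs 'b' => DIFFER
  Position 2: 'a' vs 'b' => DIFFER
  Position 3: 'c' vs 'e' => DIFFER
Positions that differ: 3

3


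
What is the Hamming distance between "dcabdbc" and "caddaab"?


Comparing "dcabdbc" and "caddaab" position by position:
  Position 0: 'd' vs 'c' => differ
  Position 1: 'c' vs 'a' => differ
  Position 2: 'a' vs 'd' => differ
  Position 3: 'b' vs 'd' => differ
  Position 4: 'd' vs 'a' => differ
  Position 5: 'b' vs 'a' => differ
  Position 6: 'c' vs 'b' => differ
Total differences (Hamming distance): 7

7


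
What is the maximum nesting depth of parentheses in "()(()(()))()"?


Input: "()(()(()))()"
Tracking depth:
  Position 0 '(': depth becomes 1
  Position 1 ')': depth becomes 0
  Position 2 '(': depth becomes 1
  Position 3 '(': depth becomes 2
  Position 4 ')': depth becomes 1
  Position 5 '(': depth becomes 2
  Position 6 '(': depth becomes 3
  Position 7 ')': depth becomes 2
  Position 8 ')': depth becomes 1
  Position 9 ')': depth becomes 0
  Position 10 '(': depth becomes 1
  Position 11 ')': depth becomes 0
Maximum depth reached: 3

3


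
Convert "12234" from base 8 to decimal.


Input: "12234" in base 8
Positional expansion:
  Digit '1' (value 1) x 8^4 = 4096
  Digit '2' (value 2) x 8^3 = 1024
  Digit '2' (value 2) x 8^2 = 128
  Digit '3' (value 3) x 8^1 = 24
  Digit '4' (value 4) x 8^0 = 4
Sum = 5276

5276


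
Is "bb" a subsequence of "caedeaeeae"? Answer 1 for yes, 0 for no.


Check if "bb" is a subsequence of "caedeaeeae"
Greedy scan:
  Position 0 ('c'): no match needed
  Position 1 ('a'): no match needed
  Position 2 ('e'): no match needed
  Position 3 ('d'): no match needed
  Position 4 ('e'): no match needed
  Position 5 ('a'): no match needed
  Position 6 ('e'): no match needed
  Position 7 ('e'): no match needed
  Position 8 ('a'): no match needed
  Position 9 ('e'): no match needed
Only matched 0/2 characters => not a subsequence

0


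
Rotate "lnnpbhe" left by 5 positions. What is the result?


Input: "lnnpbhe", rotate left by 5
First 5 characters: "lnnpb"
Remaining characters: "he"
Concatenate remaining + first: "he" + "lnnpb" = "helnnpb"

helnnpb


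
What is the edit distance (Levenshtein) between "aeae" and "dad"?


Computing edit distance: "aeae" -> "dad"
DP table:
           d    a    d
      0    1    2    3
  a   1    1    1    2
  e   2    2    2    2
  a   3    3    2    3
  e   4    4    3    3
Edit distance = dp[4][3] = 3

3


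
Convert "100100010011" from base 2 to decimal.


Input: "100100010011" in base 2
Positional expansion:
  Digit '1' (value 1) x 2^11 = 2048
  Digit '0' (value 0) x 2^10 = 0
  Digit '0' (value 0) x 2^9 = 0
  Digit '1' (value 1) x 2^8 = 256
  Digit '0' (value 0) x 2^7 = 0
  Digit '0' (value 0) x 2^6 = 0
  Digit '0' (value 0) x 2^5 = 0
  Digit '1' (value 1) x 2^4 = 16
  Digit '0' (value 0) x 2^3 = 0
  Digit '0' (value 0) x 2^2 = 0
  Digit '1' (value 1) x 2^1 = 2
  Digit '1' (value 1) x 2^0 = 1
Sum = 2323

2323


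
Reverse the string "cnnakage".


Input: cnnakage
Reading characters right to left:
  Position 7: 'e'
  Position 6: 'g'
  Position 5: 'a'
  Position 4: 'k'
  Position 3: 'a'
  Position 2: 'n'
  Position 1: 'n'
  Position 0: 'c'
Reversed: egakannc

egakannc


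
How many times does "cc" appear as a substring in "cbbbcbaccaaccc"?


Searching for "cc" in "cbbbcbaccaaccc"
Scanning each position:
  Position 0: "cb" => no
  Position 1: "bb" => no
  Position 2: "bb" => no
  Position 3: "bc" => no
  Position 4: "cb" => no
  Position 5: "ba" => no
  Position 6: "ac" => no
  Position 7: "cc" => MATCH
  Position 8: "ca" => no
  Position 9: "aa" => no
  Position 10: "ac" => no
  Position 11: "cc" => MATCH
  Position 12: "cc" => MATCH
Total occurrences: 3

3


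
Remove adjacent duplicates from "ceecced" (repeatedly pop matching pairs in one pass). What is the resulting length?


Input: ceecced
Stack-based adjacent duplicate removal:
  Read 'c': push. Stack: c
  Read 'e': push. Stack: ce
  Read 'e': matches stack top 'e' => pop. Stack: c
  Read 'c': matches stack top 'c' => pop. Stack: (empty)
  Read 'c': push. Stack: c
  Read 'e': push. Stack: ce
  Read 'd': push. Stack: ced
Final stack: "ced" (length 3)

3


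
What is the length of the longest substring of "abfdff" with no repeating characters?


Input: "abfdff"
Sliding window (track last position of each char):
  Position 0 ('a'): window [0,0] length 1 -- new best
  Position 1 ('b'): window [0,1] length 2 -- new best
  Position 2 ('f'): window [0,2] length 3 -- new best
  Position 3 ('d'): window [0,3] length 4 -- new best
  Position 4 ('f'): repeat (last at 2), move window start to 3
  Position 4 ('f'): window [3,4] length 2
  Position 5 ('f'): repeat (last at 4), move window start to 5
  Position 5 ('f'): window [5,5] length 1
Longest substring with no repeats: "abfd" with length 4

4


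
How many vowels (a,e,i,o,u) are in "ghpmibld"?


Input: ghpmibld
Checking each character:
  'g' at position 0: consonant
  'h' at position 1: consonant
  'p' at position 2: consonant
  'm' at position 3: consonant
  'i' at position 4: vowel (running total: 1)
  'b' at position 5: consonant
  'l' at position 6: consonant
  'd' at position 7: consonant
Total vowels: 1

1


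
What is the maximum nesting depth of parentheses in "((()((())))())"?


Input: "((()((())))())"
Tracking depth:
  Position 0 '(': depth becomes 1
  Position 1 '(': depth becomes 2
  Position 2 '(': depth becomes 3
  Position 3 ')': depth becomes 2
  Position 4 '(': depth becomes 3
  Position 5 '(': depth becomes 4
  Position 6 '(': depth becomes 5
  Position 7 ')': depth becomes 4
  Position 8 ')': depth becomes 3
  Position 9 ')': depth becomes 2
  Position 10 ')': depth becomes 1
  Position 11 '(': depth becomes 2
  Position 12 ')': depth becomes 1
  Position 13 ')': depth becomes 0
Maximum depth reached: 5

5


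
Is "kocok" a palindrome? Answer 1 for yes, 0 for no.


Input: kocok
Reversed: kocok
  Compare pos 0 ('k') with pos 4 ('k'): match
  Compare pos 1 ('o') with pos 3 ('o'): match
Result: palindrome

1


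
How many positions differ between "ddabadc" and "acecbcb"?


Comparing "ddabadc" and "acecbcb" position by position:
  Position 0: 'd' vs 'a' => DIFFER
  Position 1: 'd' vs 'c' => DIFFER
  Position 2: 'a' vs 'e' => DIFFER
  Position 3: 'b' vs 'c' => DIFFER
  Position 4: 'a' vs 'b' => DIFFER
  Position 5: 'd' vs 'c' => DIFFER
  Position 6: 'c' vs 'b' => DIFFER
Positions that differ: 7

7


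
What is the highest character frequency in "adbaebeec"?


Input: adbaebeec
Character counts:
  'a': 2
  'b': 2
  'c': 1
  'd': 1
  'e': 3
Maximum frequency: 3

3


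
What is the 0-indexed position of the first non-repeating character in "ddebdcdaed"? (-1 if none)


Input: ddebdcdaed
Character frequencies:
  'a': 1
  'b': 1
  'c': 1
  'd': 5
  'e': 2
Scanning left to right for freq == 1:
  Position 0 ('d'): freq=5, skip
  Position 1 ('d'): freq=5, skip
  Position 2 ('e'): freq=2, skip
  Position 3 ('b'): unique! => answer = 3

3


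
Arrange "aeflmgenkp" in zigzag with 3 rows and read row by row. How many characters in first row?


Zigzag "aeflmgenkp" into 3 rows:
Placing characters:
  'a' => row 0
  'e' => row 1
  'f' => row 2
  'l' => row 1
  'm' => row 0
  'g' => row 1
  'e' => row 2
  'n' => row 1
  'k' => row 0
  'p' => row 1
Rows:
  Row 0: "amk"
  Row 1: "elgnp"
  Row 2: "fe"
First row length: 3

3


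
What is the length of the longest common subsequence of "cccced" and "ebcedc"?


LCS of "cccced" and "ebcedc"
DP table:
           e    b    c    e    d    c
      0    0    0    0    0    0    0
  c   0    0    0    1    1    1    1
  c   0    0    0    1    1    1    2
  c   0    0    0    1    1    1    2
  c   0    0    0    1    1    1    2
  e   0    1    1    1    2    2    2
  d   0    1    1    1    2    3    3
LCS length = dp[6][6] = 3

3


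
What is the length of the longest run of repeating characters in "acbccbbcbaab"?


Input: "acbccbbcbaab"
Scanning for longest run:
  Position 1 ('c'): new char, reset run to 1
  Position 2 ('b'): new char, reset run to 1
  Position 3 ('c'): new char, reset run to 1
  Position 4 ('c'): continues run of 'c', length=2
  Position 5 ('b'): new char, reset run to 1
  Position 6 ('b'): continues run of 'b', length=2
  Position 7 ('c'): new char, reset run to 1
  Position 8 ('b'): new char, reset run to 1
  Position 9 ('a'): new char, reset run to 1
  Position 10 ('a'): continues run of 'a', length=2
  Position 11 ('b'): new char, reset run to 1
Longest run: 'c' with length 2

2


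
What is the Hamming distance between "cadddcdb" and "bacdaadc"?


Comparing "cadddcdb" and "bacdaadc" position by position:
  Position 0: 'c' vs 'b' => differ
  Position 1: 'a' vs 'a' => same
  Position 2: 'd' vs 'c' => differ
  Position 3: 'd' vs 'd' => same
  Position 4: 'd' vs 'a' => differ
  Position 5: 'c' vs 'a' => differ
  Position 6: 'd' vs 'd' => same
  Position 7: 'b' vs 'c' => differ
Total differences (Hamming distance): 5

5


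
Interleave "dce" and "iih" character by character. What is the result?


Interleaving "dce" and "iih":
  Position 0: 'd' from first, 'i' from second => "di"
  Position 1: 'c' from first, 'i' from second => "ci"
  Position 2: 'e' from first, 'h' from second => "eh"
Result: dicieh

dicieh


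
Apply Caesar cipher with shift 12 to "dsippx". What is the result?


Caesar cipher: shift "dsippx" by 12
  'd' (pos 3) + 12 = pos 15 = 'p'
  's' (pos 18) + 12 = pos 4 = 'e'
  'i' (pos 8) + 12 = pos 20 = 'u'
  'p' (pos 15) + 12 = pos 1 = 'b'
  'p' (pos 15) + 12 = pos 1 = 'b'
  'x' (pos 23) + 12 = pos 9 = 'j'
Result: peubbj

peubbj


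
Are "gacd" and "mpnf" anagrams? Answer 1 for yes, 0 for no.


Strings: "gacd", "mpnf"
Sorted first:  acdg
Sorted second: fmnp
Differ at position 0: 'a' vs 'f' => not anagrams

0


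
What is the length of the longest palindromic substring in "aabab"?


Input: "aabab"
Checking substrings for palindromes:
  [1:4] "aba" (len 3) => palindrome
  [2:5] "bab" (len 3) => palindrome
  [0:2] "aa" (len 2) => palindrome
Longest palindromic substring: "aba" with length 3

3


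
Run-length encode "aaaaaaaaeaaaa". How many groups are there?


Input: aaaaaaaaeaaaa
Scanning for consecutive runs:
  Group 1: 'a' x 8 (positions 0-7)
  Group 2: 'e' x 1 (positions 8-8)
  Group 3: 'a' x 4 (positions 9-12)
Total groups: 3

3


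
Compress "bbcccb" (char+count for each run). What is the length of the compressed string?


Input: bbcccb
Runs:
  'b' x 2 => "b2"
  'c' x 3 => "c3"
  'b' x 1 => "b1"
Compressed: "b2c3b1"
Compressed length: 6

6


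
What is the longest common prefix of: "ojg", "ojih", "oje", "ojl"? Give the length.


Words: ojg, ojih, oje, ojl
  Position 0: all 'o' => match
  Position 1: all 'j' => match
  Position 2: ('g', 'i', 'e', 'l') => mismatch, stop
LCP = "oj" (length 2)

2


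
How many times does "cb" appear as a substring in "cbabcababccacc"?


Searching for "cb" in "cbabcababccacc"
Scanning each position:
  Position 0: "cb" => MATCH
  Position 1: "ba" => no
  Position 2: "ab" => no
  Position 3: "bc" => no
  Position 4: "ca" => no
  Position 5: "ab" => no
  Position 6: "ba" => no
  Position 7: "ab" => no
  Position 8: "bc" => no
  Position 9: "cc" => no
  Position 10: "ca" => no
  Position 11: "ac" => no
  Position 12: "cc" => no
Total occurrences: 1

1


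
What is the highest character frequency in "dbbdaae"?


Input: dbbdaae
Character counts:
  'a': 2
  'b': 2
  'd': 2
  'e': 1
Maximum frequency: 2

2


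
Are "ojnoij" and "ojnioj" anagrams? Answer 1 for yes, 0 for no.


Strings: "ojnoij", "ojnioj"
Sorted first:  ijjnoo
Sorted second: ijjnoo
Sorted forms match => anagrams

1


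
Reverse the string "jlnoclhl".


Input: jlnoclhl
Reading characters right to left:
  Position 7: 'l'
  Position 6: 'h'
  Position 5: 'l'
  Position 4: 'c'
  Position 3: 'o'
  Position 2: 'n'
  Position 1: 'l'
  Position 0: 'j'
Reversed: lhlconlj

lhlconlj


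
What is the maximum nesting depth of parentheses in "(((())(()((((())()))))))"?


Input: "(((())(()((((())()))))))"
Tracking depth:
  Position 0 '(': depth becomes 1
  Position 1 '(': depth becomes 2
  Position 2 '(': depth becomes 3
  Position 3 '(': depth becomes 4
  Position 4 ')': depth becomes 3
  Position 5 ')': depth becomes 2
  Position 6 '(': depth becomes 3
  Position 7 '(': depth becomes 4
  Position 8 ')': depth becomes 3
  Position 9 '(': depth becomes 4
  Position 10 '(': depth becomes 5
  Position 11 '(': depth becomes 6
  Position 12 '(': depth becomes 7
  Position 13 '(': depth becomes 8
  Position 14 ')': depth becomes 7
  Position 15 ')': depth becomes 6
  Position 16 '(': depth becomes 7
  Position 17 ')': depth becomes 6
  Position 18 ')': depth becomes 5
  Position 19 ')': depth becomes 4
  Position 20 ')': depth becomes 3
  Position 21 ')': depth becomes 2
  Position 22 ')': depth becomes 1
  Position 23 ')': depth becomes 0
Maximum depth reached: 8

8


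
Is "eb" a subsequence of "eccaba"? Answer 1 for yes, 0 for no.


Check if "eb" is a subsequence of "eccaba"
Greedy scan:
  Position 0 ('e'): matches sub[0] = 'e'
  Position 1 ('c'): no match needed
  Position 2 ('c'): no match needed
  Position 3 ('a'): no match needed
  Position 4 ('b'): matches sub[1] = 'b'
  Position 5 ('a'): no match needed
All 2 characters matched => is a subsequence

1


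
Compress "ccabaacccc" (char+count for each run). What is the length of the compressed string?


Input: ccabaacccc
Runs:
  'c' x 2 => "c2"
  'a' x 1 => "a1"
  'b' x 1 => "b1"
  'a' x 2 => "a2"
  'c' x 4 => "c4"
Compressed: "c2a1b1a2c4"
Compressed length: 10

10


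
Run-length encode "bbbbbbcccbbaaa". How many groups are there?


Input: bbbbbbcccbbaaa
Scanning for consecutive runs:
  Group 1: 'b' x 6 (positions 0-5)
  Group 2: 'c' x 3 (positions 6-8)
  Group 3: 'b' x 2 (positions 9-10)
  Group 4: 'a' x 3 (positions 11-13)
Total groups: 4

4


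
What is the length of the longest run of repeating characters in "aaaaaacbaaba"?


Input: "aaaaaacbaaba"
Scanning for longest run:
  Position 1 ('a'): continues run of 'a', length=2
  Position 2 ('a'): continues run of 'a', length=3
  Position 3 ('a'): continues run of 'a', length=4
  Position 4 ('a'): continues run of 'a', length=5
  Position 5 ('a'): continues run of 'a', length=6
  Position 6 ('c'): new char, reset run to 1
  Position 7 ('b'): new char, reset run to 1
  Position 8 ('a'): new char, reset run to 1
  Position 9 ('a'): continues run of 'a', length=2
  Position 10 ('b'): new char, reset run to 1
  Position 11 ('a'): new char, reset run to 1
Longest run: 'a' with length 6

6


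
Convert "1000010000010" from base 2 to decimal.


Input: "1000010000010" in base 2
Positional expansion:
  Digit '1' (value 1) x 2^12 = 4096
  Digit '0' (value 0) x 2^11 = 0
  Digit '0' (value 0) x 2^10 = 0
  Digit '0' (value 0) x 2^9 = 0
  Digit '0' (value 0) x 2^8 = 0
  Digit '1' (value 1) x 2^7 = 128
  Digit '0' (value 0) x 2^6 = 0
  Digit '0' (value 0) x 2^5 = 0
  Digit '0' (value 0) x 2^4 = 0
  Digit '0' (value 0) x 2^3 = 0
  Digit '0' (value 0) x 2^2 = 0
  Digit '1' (value 1) x 2^1 = 2
  Digit '0' (value 0) x 2^0 = 0
Sum = 4226

4226


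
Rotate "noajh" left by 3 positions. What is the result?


Input: "noajh", rotate left by 3
First 3 characters: "noa"
Remaining characters: "jh"
Concatenate remaining + first: "jh" + "noa" = "jhnoa"

jhnoa


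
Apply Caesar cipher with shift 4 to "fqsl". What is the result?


Caesar cipher: shift "fqsl" by 4
  'f' (pos 5) + 4 = pos 9 = 'j'
  'q' (pos 16) + 4 = pos 20 = 'u'
  's' (pos 18) + 4 = pos 22 = 'w'
  'l' (pos 11) + 4 = pos 15 = 'p'
Result: juwp

juwp


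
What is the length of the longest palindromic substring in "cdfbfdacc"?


Input: "cdfbfdacc"
Checking substrings for palindromes:
  [1:6] "dfbfd" (len 5) => palindrome
  [2:5] "fbf" (len 3) => palindrome
  [7:9] "cc" (len 2) => palindrome
Longest palindromic substring: "dfbfd" with length 5

5


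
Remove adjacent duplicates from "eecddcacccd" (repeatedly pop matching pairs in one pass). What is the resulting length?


Input: eecddcacccd
Stack-based adjacent duplicate removal:
  Read 'e': push. Stack: e
  Read 'e': matches stack top 'e' => pop. Stack: (empty)
  Read 'c': push. Stack: c
  Read 'd': push. Stack: cd
  Read 'd': matches stack top 'd' => pop. Stack: c
  Read 'c': matches stack top 'c' => pop. Stack: (empty)
  Read 'a': push. Stack: a
  Read 'c': push. Stack: ac
  Read 'c': matches stack top 'c' => pop. Stack: a
  Read 'c': push. Stack: ac
  Read 'd': push. Stack: acd
Final stack: "acd" (length 3)

3


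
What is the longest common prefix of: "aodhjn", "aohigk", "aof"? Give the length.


Words: aodhjn, aohigk, aof
  Position 0: all 'a' => match
  Position 1: all 'o' => match
  Position 2: ('d', 'h', 'f') => mismatch, stop
LCP = "ao" (length 2)

2


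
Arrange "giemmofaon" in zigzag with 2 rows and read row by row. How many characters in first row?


Zigzag "giemmofaon" into 2 rows:
Placing characters:
  'g' => row 0
  'i' => row 1
  'e' => row 0
  'm' => row 1
  'm' => row 0
  'o' => row 1
  'f' => row 0
  'a' => row 1
  'o' => row 0
  'n' => row 1
Rows:
  Row 0: "gemfo"
  Row 1: "imoan"
First row length: 5

5


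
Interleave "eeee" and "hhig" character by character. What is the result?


Interleaving "eeee" and "hhig":
  Position 0: 'e' from first, 'h' from second => "eh"
  Position 1: 'e' from first, 'h' from second => "eh"
  Position 2: 'e' from first, 'i' from second => "ei"
  Position 3: 'e' from first, 'g' from second => "eg"
Result: eheheieg

eheheieg


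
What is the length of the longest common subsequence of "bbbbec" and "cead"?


LCS of "bbbbec" and "cead"
DP table:
           c    e    a    d
      0    0    0    0    0
  b   0    0    0    0    0
  b   0    0    0    0    0
  b   0    0    0    0    0
  b   0    0    0    0    0
  e   0    0    1    1    1
  c   0    1    1    1    1
LCS length = dp[6][4] = 1

1


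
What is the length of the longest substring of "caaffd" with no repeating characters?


Input: "caaffd"
Sliding window (track last position of each char):
  Position 0 ('c'): window [0,0] length 1 -- new best
  Position 1 ('a'): window [0,1] length 2 -- new best
  Position 2 ('a'): repeat (last at 1), move window start to 2
  Position 2 ('a'): window [2,2] length 1
  Position 3 ('f'): window [2,3] length 2
  Position 4 ('f'): repeat (last at 3), move window start to 4
  Position 4 ('f'): window [4,4] length 1
  Position 5 ('d'): window [4,5] length 2
Longest substring with no repeats: "ca" with length 2

2


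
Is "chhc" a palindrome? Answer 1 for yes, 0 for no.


Input: chhc
Reversed: chhc
  Compare pos 0 ('c') with pos 3 ('c'): match
  Compare pos 1 ('h') with pos 2 ('h'): match
Result: palindrome

1


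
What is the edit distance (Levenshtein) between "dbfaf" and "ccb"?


Computing edit distance: "dbfaf" -> "ccb"
DP table:
           c    c    b
      0    1    2    3
  d   1    1    2    3
  b   2    2    2    2
  f   3    3    3    3
  a   4    4    4    4
  f   5    5    5    5
Edit distance = dp[5][3] = 5

5


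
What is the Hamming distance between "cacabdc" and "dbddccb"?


Comparing "cacabdc" and "dbddccb" position by position:
  Position 0: 'c' vs 'd' => differ
  Position 1: 'a' vs 'b' => differ
  Position 2: 'c' vs 'd' => differ
  Position 3: 'a' vs 'd' => differ
  Position 4: 'b' vs 'c' => differ
  Position 5: 'd' vs 'c' => differ
  Position 6: 'c' vs 'b' => differ
Total differences (Hamming distance): 7

7


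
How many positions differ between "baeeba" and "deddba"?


Comparing "baeeba" and "deddba" position by position:
  Position 0: 'b' vs 'd' => DIFFER
  Position 1: 'a' vs 'e' => DIFFER
  Position 2: 'e' vs 'd' => DIFFER
  Position 3: 'e' vs 'd' => DIFFER
  Position 4: 'b' vs 'b' => same
  Position 5: 'a' vs 'a' => same
Positions that differ: 4

4


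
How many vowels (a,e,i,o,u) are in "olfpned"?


Input: olfpned
Checking each character:
  'o' at position 0: vowel (running total: 1)
  'l' at position 1: consonant
  'f' at position 2: consonant
  'p' at position 3: consonant
  'n' at position 4: consonant
  'e' at position 5: vowel (running total: 2)
  'd' at position 6: consonant
Total vowels: 2

2


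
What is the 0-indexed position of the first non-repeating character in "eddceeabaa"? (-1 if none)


Input: eddceeabaa
Character frequencies:
  'a': 3
  'b': 1
  'c': 1
  'd': 2
  'e': 3
Scanning left to right for freq == 1:
  Position 0 ('e'): freq=3, skip
  Position 1 ('d'): freq=2, skip
  Position 2 ('d'): freq=2, skip
  Position 3 ('c'): unique! => answer = 3

3


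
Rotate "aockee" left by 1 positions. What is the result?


Input: "aockee", rotate left by 1
First 1 characters: "a"
Remaining characters: "ockee"
Concatenate remaining + first: "ockee" + "a" = "ockeea"

ockeea


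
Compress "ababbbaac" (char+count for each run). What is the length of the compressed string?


Input: ababbbaac
Runs:
  'a' x 1 => "a1"
  'b' x 1 => "b1"
  'a' x 1 => "a1"
  'b' x 3 => "b3"
  'a' x 2 => "a2"
  'c' x 1 => "c1"
Compressed: "a1b1a1b3a2c1"
Compressed length: 12

12


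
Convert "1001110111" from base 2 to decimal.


Input: "1001110111" in base 2
Positional expansion:
  Digit '1' (value 1) x 2^9 = 512
  Digit '0' (value 0) x 2^8 = 0
  Digit '0' (value 0) x 2^7 = 0
  Digit '1' (value 1) x 2^6 = 64
  Digit '1' (value 1) x 2^5 = 32
  Digit '1' (value 1) x 2^4 = 16
  Digit '0' (value 0) x 2^3 = 0
  Digit '1' (value 1) x 2^2 = 4
  Digit '1' (value 1) x 2^1 = 2
  Digit '1' (value 1) x 2^0 = 1
Sum = 631

631


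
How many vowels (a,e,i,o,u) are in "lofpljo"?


Input: lofpljo
Checking each character:
  'l' at position 0: consonant
  'o' at position 1: vowel (running total: 1)
  'f' at position 2: consonant
  'p' at position 3: consonant
  'l' at position 4: consonant
  'j' at position 5: consonant
  'o' at position 6: vowel (running total: 2)
Total vowels: 2

2


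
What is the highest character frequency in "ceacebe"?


Input: ceacebe
Character counts:
  'a': 1
  'b': 1
  'c': 2
  'e': 3
Maximum frequency: 3

3


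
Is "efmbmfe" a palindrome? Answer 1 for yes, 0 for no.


Input: efmbmfe
Reversed: efmbmfe
  Compare pos 0 ('e') with pos 6 ('e'): match
  Compare pos 1 ('f') with pos 5 ('f'): match
  Compare pos 2 ('m') with pos 4 ('m'): match
Result: palindrome

1


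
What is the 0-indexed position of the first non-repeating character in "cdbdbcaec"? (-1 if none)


Input: cdbdbcaec
Character frequencies:
  'a': 1
  'b': 2
  'c': 3
  'd': 2
  'e': 1
Scanning left to right for freq == 1:
  Position 0 ('c'): freq=3, skip
  Position 1 ('d'): freq=2, skip
  Position 2 ('b'): freq=2, skip
  Position 3 ('d'): freq=2, skip
  Position 4 ('b'): freq=2, skip
  Position 5 ('c'): freq=3, skip
  Position 6 ('a'): unique! => answer = 6

6


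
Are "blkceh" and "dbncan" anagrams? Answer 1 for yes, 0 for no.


Strings: "blkceh", "dbncan"
Sorted first:  bcehkl
Sorted second: abcdnn
Differ at position 0: 'b' vs 'a' => not anagrams

0


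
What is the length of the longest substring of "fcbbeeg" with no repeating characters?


Input: "fcbbeeg"
Sliding window (track last position of each char):
  Position 0 ('f'): window [0,0] length 1 -- new best
  Position 1 ('c'): window [0,1] length 2 -- new best
  Position 2 ('b'): window [0,2] length 3 -- new best
  Position 3 ('b'): repeat (last at 2), move window start to 3
  Position 3 ('b'): window [3,3] length 1
  Position 4 ('e'): window [3,4] length 2
  Position 5 ('e'): repeat (last at 4), move window start to 5
  Position 5 ('e'): window [5,5] length 1
  Position 6 ('g'): window [5,6] length 2
Longest substring with no repeats: "fcb" with length 3

3


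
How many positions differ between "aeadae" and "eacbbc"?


Comparing "aeadae" and "eacbbc" position by position:
  Position 0: 'a' vs 'e' => DIFFER
  Position 1: 'e' vs 'a' => DIFFER
  Position 2: 'a' vs 'c' => DIFFER
  Position 3: 'd' vs 'b' => DIFFER
  Position 4: 'a' vs 'b' => DIFFER
  Position 5: 'e' vs 'c' => DIFFER
Positions that differ: 6

6


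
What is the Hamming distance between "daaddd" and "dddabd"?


Comparing "daaddd" and "dddabd" position by position:
  Position 0: 'd' vs 'd' => same
  Position 1: 'a' vs 'd' => differ
  Position 2: 'a' vs 'd' => differ
  Position 3: 'd' vs 'a' => differ
  Position 4: 'd' vs 'b' => differ
  Position 5: 'd' vs 'd' => same
Total differences (Hamming distance): 4

4


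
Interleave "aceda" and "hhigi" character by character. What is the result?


Interleaving "aceda" and "hhigi":
  Position 0: 'a' from first, 'h' from second => "ah"
  Position 1: 'c' from first, 'h' from second => "ch"
  Position 2: 'e' from first, 'i' from second => "ei"
  Position 3: 'd' from first, 'g' from second => "dg"
  Position 4: 'a' from first, 'i' from second => "ai"
Result: ahcheidgai

ahcheidgai


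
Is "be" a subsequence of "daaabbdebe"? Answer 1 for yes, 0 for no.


Check if "be" is a subsequence of "daaabbdebe"
Greedy scan:
  Position 0 ('d'): no match needed
  Position 1 ('a'): no match needed
  Position 2 ('a'): no match needed
  Position 3 ('a'): no match needed
  Position 4 ('b'): matches sub[0] = 'b'
  Position 5 ('b'): no match needed
  Position 6 ('d'): no match needed
  Position 7 ('e'): matches sub[1] = 'e'
  Position 8 ('b'): no match needed
  Position 9 ('e'): no match needed
All 2 characters matched => is a subsequence

1


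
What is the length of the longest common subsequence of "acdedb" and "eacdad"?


LCS of "acdedb" and "eacdad"
DP table:
           e    a    c    d    a    d
      0    0    0    0    0    0    0
  a   0    0    1    1    1    1    1
  c   0    0    1    2    2    2    2
  d   0    0    1    2    3    3    3
  e   0    1    1    2    3    3    3
  d   0    1    1    2    3    3    4
  b   0    1    1    2    3    3    4
LCS length = dp[6][6] = 4

4


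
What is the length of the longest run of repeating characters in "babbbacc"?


Input: "babbbacc"
Scanning for longest run:
  Position 1 ('a'): new char, reset run to 1
  Position 2 ('b'): new char, reset run to 1
  Position 3 ('b'): continues run of 'b', length=2
  Position 4 ('b'): continues run of 'b', length=3
  Position 5 ('a'): new char, reset run to 1
  Position 6 ('c'): new char, reset run to 1
  Position 7 ('c'): continues run of 'c', length=2
Longest run: 'b' with length 3

3


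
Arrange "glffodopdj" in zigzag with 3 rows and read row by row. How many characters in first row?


Zigzag "glffodopdj" into 3 rows:
Placing characters:
  'g' => row 0
  'l' => row 1
  'f' => row 2
  'f' => row 1
  'o' => row 0
  'd' => row 1
  'o' => row 2
  'p' => row 1
  'd' => row 0
  'j' => row 1
Rows:
  Row 0: "god"
  Row 1: "lfdpj"
  Row 2: "fo"
First row length: 3

3


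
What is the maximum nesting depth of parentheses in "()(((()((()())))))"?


Input: "()(((()((()())))))"
Tracking depth:
  Position 0 '(': depth becomes 1
  Position 1 ')': depth becomes 0
  Position 2 '(': depth becomes 1
  Position 3 '(': depth becomes 2
  Position 4 '(': depth becomes 3
  Position 5 '(': depth becomes 4
  Position 6 ')': depth becomes 3
  Position 7 '(': depth becomes 4
  Position 8 '(': depth becomes 5
  Position 9 '(': depth becomes 6
  Position 10 ')': depth becomes 5
  Position 11 '(': depth becomes 6
  Position 12 ')': depth becomes 5
  Position 13 ')': depth becomes 4
  Position 14 ')': depth becomes 3
  Position 15 ')': depth becomes 2
  Position 16 ')': depth becomes 1
  Position 17 ')': depth becomes 0
Maximum depth reached: 6

6


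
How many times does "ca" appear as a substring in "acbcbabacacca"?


Searching for "ca" in "acbcbabacacca"
Scanning each position:
  Position 0: "ac" => no
  Position 1: "cb" => no
  Position 2: "bc" => no
  Position 3: "cb" => no
  Position 4: "ba" => no
  Position 5: "ab" => no
  Position 6: "ba" => no
  Position 7: "ac" => no
  Position 8: "ca" => MATCH
  Position 9: "ac" => no
  Position 10: "cc" => no
  Position 11: "ca" => MATCH
Total occurrences: 2

2


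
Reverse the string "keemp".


Input: keemp
Reading characters right to left:
  Position 4: 'p'
  Position 3: 'm'
  Position 2: 'e'
  Position 1: 'e'
  Position 0: 'k'
Reversed: pmeek

pmeek


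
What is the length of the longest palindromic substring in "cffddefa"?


Input: "cffddefa"
Checking substrings for palindromes:
  [1:3] "ff" (len 2) => palindrome
  [3:5] "dd" (len 2) => palindrome
Longest palindromic substring: "ff" with length 2

2


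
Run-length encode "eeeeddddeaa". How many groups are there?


Input: eeeeddddeaa
Scanning for consecutive runs:
  Group 1: 'e' x 4 (positions 0-3)
  Group 2: 'd' x 4 (positions 4-7)
  Group 3: 'e' x 1 (positions 8-8)
  Group 4: 'a' x 2 (positions 9-10)
Total groups: 4

4


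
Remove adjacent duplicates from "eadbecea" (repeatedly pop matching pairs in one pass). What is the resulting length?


Input: eadbecea
Stack-based adjacent duplicate removal:
  Read 'e': push. Stack: e
  Read 'a': push. Stack: ea
  Read 'd': push. Stack: ead
  Read 'b': push. Stack: eadb
  Read 'e': push. Stack: eadbe
  Read 'c': push. Stack: eadbec
  Read 'e': push. Stack: eadbece
  Read 'a': push. Stack: eadbecea
Final stack: "eadbecea" (length 8)

8


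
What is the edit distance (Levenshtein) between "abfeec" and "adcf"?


Computing edit distance: "abfeec" -> "adcf"
DP table:
           a    d    c    f
      0    1    2    3    4
  a   1    0    1    2    3
  b   2    1    1    2    3
  f   3    2    2    2    2
  e   4    3    3    3    3
  e   5    4    4    4    4
  c   6    5    5    4    5
Edit distance = dp[6][4] = 5

5


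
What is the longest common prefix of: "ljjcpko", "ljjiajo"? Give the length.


Words: ljjcpko, ljjiajo
  Position 0: all 'l' => match
  Position 1: all 'j' => match
  Position 2: all 'j' => match
  Position 3: ('c', 'i') => mismatch, stop
LCP = "ljj" (length 3)

3


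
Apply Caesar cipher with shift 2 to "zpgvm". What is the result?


Caesar cipher: shift "zpgvm" by 2
  'z' (pos 25) + 2 = pos 1 = 'b'
  'p' (pos 15) + 2 = pos 17 = 'r'
  'g' (pos 6) + 2 = pos 8 = 'i'
  'v' (pos 21) + 2 = pos 23 = 'x'
  'm' (pos 12) + 2 = pos 14 = 'o'
Result: brixo

brixo


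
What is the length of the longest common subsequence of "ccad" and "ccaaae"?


LCS of "ccad" and "ccaaae"
DP table:
           c    c    a    a    a    e
      0    0    0    0    0    0    0
  c   0    1    1    1    1    1    1
  c   0    1    2    2    2    2    2
  a   0    1    2    3    3    3    3
  d   0    1    2    3    3    3    3
LCS length = dp[4][6] = 3

3


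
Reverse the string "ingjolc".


Input: ingjolc
Reading characters right to left:
  Position 6: 'c'
  Position 5: 'l'
  Position 4: 'o'
  Position 3: 'j'
  Position 2: 'g'
  Position 1: 'n'
  Position 0: 'i'
Reversed: clojgni

clojgni


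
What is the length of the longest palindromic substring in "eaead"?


Input: "eaead"
Checking substrings for palindromes:
  [0:3] "eae" (len 3) => palindrome
  [1:4] "aea" (len 3) => palindrome
Longest palindromic substring: "eae" with length 3

3


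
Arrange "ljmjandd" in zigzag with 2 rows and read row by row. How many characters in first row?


Zigzag "ljmjandd" into 2 rows:
Placing characters:
  'l' => row 0
  'j' => row 1
  'm' => row 0
  'j' => row 1
  'a' => row 0
  'n' => row 1
  'd' => row 0
  'd' => row 1
Rows:
  Row 0: "lmad"
  Row 1: "jjnd"
First row length: 4

4


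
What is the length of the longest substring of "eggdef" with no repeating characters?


Input: "eggdef"
Sliding window (track last position of each char):
  Position 0 ('e'): window [0,0] length 1 -- new best
  Position 1 ('g'): window [0,1] length 2 -- new best
  Position 2 ('g'): repeat (last at 1), move window start to 2
  Position 2 ('g'): window [2,2] length 1
  Position 3 ('d'): window [2,3] length 2
  Position 4 ('e'): window [2,4] length 3 -- new best
  Position 5 ('f'): window [2,5] length 4 -- new best
Longest substring with no repeats: "gdef" with length 4

4


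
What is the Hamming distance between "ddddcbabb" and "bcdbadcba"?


Comparing "ddddcbabb" and "bcdbadcba" position by position:
  Position 0: 'd' vs 'b' => differ
  Position 1: 'd' vs 'c' => differ
  Position 2: 'd' vs 'd' => same
  Position 3: 'd' vs 'b' => differ
  Position 4: 'c' vs 'a' => differ
  Position 5: 'b' vs 'd' => differ
  Position 6: 'a' vs 'c' => differ
  Position 7: 'b' vs 'b' => same
  Position 8: 'b' vs 'a' => differ
Total differences (Hamming distance): 7

7


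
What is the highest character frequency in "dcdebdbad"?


Input: dcdebdbad
Character counts:
  'a': 1
  'b': 2
  'c': 1
  'd': 4
  'e': 1
Maximum frequency: 4

4
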